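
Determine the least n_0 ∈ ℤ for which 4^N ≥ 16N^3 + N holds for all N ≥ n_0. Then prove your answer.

n_0 = 6

At N = 5: 1024 < 2005, so the inequality fails and n_0 ≥ 6. We prove 4^N ≥ 16N^3 + N for all N ≥ 6.
For the base case N = 6: 4^N = 4096 and 16N^3 + N = 3462, so 4096 ≥ 3462.
Suppose the result is true for N = r, so 4^r ≥ 16r^3 + r.
Then 4^(r + 1) = 4·(4^r) ≥ 4·(16r^3 + r).
Also, for r ≥ 6 we have 4·(16r^3 + r) ≥ 16(r+1)^3 + (r+1), since 4·(16r^3 + r) − (16(r+1)^3 + (r+1)) = 48r^3 - 48r^2 - 45r - 17, which is nonnegative for all r ≥ 6.
Combining, 4^(r + 1) ≥ 16(r+1)^3 + (r+1).
By induction, the statement is established for all N ≥ 6.
Hence the smallest such n_0 is 6.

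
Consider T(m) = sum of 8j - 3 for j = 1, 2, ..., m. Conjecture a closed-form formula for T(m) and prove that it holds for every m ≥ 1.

We claim T(m) = m(4m + 1) for all m ≥ 1.
For the base case m = 1: T(1) = 5, and the closed form gives 5. They agree.
For the inductive step, assume it holds for an arbitrary j ≥ 1, so T(j) = j(4j + 1).
Then T(j+1) = T(j) + (8j + 5) = (j(4j + 1)) + (8j + 5).
Simplifying, T(j+1) = (j + 1)(4j + 5) = (j+1)(4(j+1) + 1),
which is the closed form with m = j+1.
Hence, by induction on m, the claim holds for every m ≥ 1.

T(m) = m(4m + 1)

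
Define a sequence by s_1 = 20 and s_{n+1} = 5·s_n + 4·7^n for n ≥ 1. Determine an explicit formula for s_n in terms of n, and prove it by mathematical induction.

Computing the first terms: s_1 = 20, s_2 = 128, s_3 = 836. This suggests s_n = 6·5^(n - 1) + 2·7^n.
Base step (n = 1): the formula gives 20 = 20 = s_1.
Inductive step: assume the claim holds for n = p, so s_p = 6·5^(p - 1) + 2·7^p.
Then s_{p+1} = 5·s_p + 4·7^p = 5·(6·5^(p - 1) + 2·7^p) + 4·7^p = 6·5^p + 2·7^(p + 1) = 6·5^((p+1) - 1) + 2·7^(p+1),
which is the claimed formula at n = p+1.
This completes the induction.

s_n = 6·5^(n - 1) + 2·7^n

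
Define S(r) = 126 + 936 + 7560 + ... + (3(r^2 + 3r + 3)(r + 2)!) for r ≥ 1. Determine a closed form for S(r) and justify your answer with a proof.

We claim S(r) = (3r + 3)(r + 3)! - 18 for all r ≥ 1.
For the base case r = 1: S(1) = 126, and the closed form gives 126. They agree.
Suppose the result is true for r = j, so S(j) = (3j + 3)(j + 3)! - 18.
Then S(j+1) = S(j) + (3(j^2 + 5j + 7)(j + 3)!) = ((3j + 3)(j + 3)! - 18) + (3(j^2 + 5j + 7)(j + 3)!).
Simplifying, S(j+1) = (3(j+1) + 3)((j+1) + 3)! - 18,
which is the closed form with r = j+1.
Hence, by induction on r, the claim holds for every r ≥ 1.

S(r) = (3r + 3)(r + 3)! - 18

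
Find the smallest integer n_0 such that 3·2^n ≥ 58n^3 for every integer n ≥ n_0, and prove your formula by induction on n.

At n = 16: 196608 < 237568, so the inequality fails and n_0 ≥ 17. We prove 3·2^n ≥ 58n^3 for all n ≥ 17.
For the base case n = 17: 3·2^n = 393216 and 58n^3 = 284954, so 393216 ≥ 284954.
Inductive step: assume the claim holds for n = m, so 3·2^m ≥ 58m^3.
Then 3·2^(m + 1) = 2·(3·2^m) ≥ 2·(58m^3).
Also, for m ≥ 17 we have 2·(58m^3) ≥ 58(m+1)^3, since 2 ≥ (1 + 1/m)^3 for all m ≥ 17.
Combining, 3·2^(m + 1) ≥ 58(m+1)^3.
By the principle of mathematical induction, the result holds for all n ≥ 17.
Hence the smallest such n_0 is 17.

n_0 = 17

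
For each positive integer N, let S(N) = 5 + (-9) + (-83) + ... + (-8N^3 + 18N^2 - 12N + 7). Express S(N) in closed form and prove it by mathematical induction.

S(N) = -N(2N^3 - 2N^2 - N - 4)

We claim S(N) = -N(2N^3 - 2N^2 - N - 4) for all N ≥ 1.
Base step (N = 1): S(1) = 5, and the closed form gives 5. They agree.
Inductive step: suppose the statement holds for some k ≥ 1, so S(k) = k(-2k^3 + 2k^2 + k + 4).
Then S(k+1) = S(k) + (-8k^3 - 6k^2 + 5) = (k(-2k^3 + 2k^2 + k + 4)) + (-8k^3 - 6k^2 + 5).
Simplifying, S(k+1) = -(k + 1)(2k^3 + 4k^2 + k - 5) = -(k+1)(2(k+1)^3 - 2(k+1)^2 - (k+1) - 4),
which is the closed form with N = k+1.
This completes the induction.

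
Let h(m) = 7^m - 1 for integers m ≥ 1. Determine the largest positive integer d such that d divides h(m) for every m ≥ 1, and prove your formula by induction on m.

Computing the first values: h(1) = 6 and h(2) = 48; gcd(6, 48) = 6, so d ≤ 6.
We prove 6 | 7^m - 1 for all m ≥ 1 by induction on m.
Base step (m = 1): h(1) = 6 = 6·(1), so 6 | h(1).
Inductive step: suppose the statement holds for some p ≥ 1, i.e. 6 | h(p). Then
7^{p+1} − 1^{p+1} = 7·7^p − 1·1^p = 7·(7^p − 1^p) + (6)·1^p. The first term is divisible by 6 by the inductive hypothesis, and the second term (6)·1^p is divisible by 6 since 6 | 6. Hence 6 | h(p+1).
By induction, the statement is established for all m ≥ 1.
Therefore the largest such d is 6.

d = 6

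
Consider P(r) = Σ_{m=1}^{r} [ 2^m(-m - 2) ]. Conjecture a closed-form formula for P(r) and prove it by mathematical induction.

We claim P(r) = -2·2^r(r + 1) + 2 for all r ≥ 1.
Base step (r = 1): P(1) = -6, and the closed form gives -6. They agree.
Suppose the result is true for r = m, so P(m) = -2·2^m(m + 1) + 2.
Then P(m+1) = P(m) + (2^(m + 1)(-m - 3)) = (-2·2^m(m + 1) + 2) + (2^(m + 1)(-m - 3)).
Simplifying, P(m+1) = -4·2^m·m - 8·2^m + 2 = -2·2^(m+1)((m+1) + 1) + 2,
which is the closed form with r = m+1.
Hence, by induction on r, the claim holds for every r ≥ 1.

P(r) = -2·2^r(r + 1) + 2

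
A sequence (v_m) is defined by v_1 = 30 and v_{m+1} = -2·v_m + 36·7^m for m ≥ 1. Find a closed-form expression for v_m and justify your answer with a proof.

v_m = -(-2)^m + 4·7^m

Computing the first terms: v_1 = 30, v_2 = 192, v_3 = 1380. This suggests v_m = -(-2)^m + 4·7^m.
Base case (m = 1): the formula gives 30 = 30 = v_1.
Inductive step: assume the claim holds for m = k, so v_k = -(-2)^k + 4·7^k.
Then v_{k+1} = -2·v_k + 36·7^k = -2·(-(-2)^k + 4·7^k) + 36·7^k = -(-2)^(k + 1) + 4·7^(k + 1),
which is the claimed formula at m = k+1.
By induction, the statement is established for all m ≥ 1.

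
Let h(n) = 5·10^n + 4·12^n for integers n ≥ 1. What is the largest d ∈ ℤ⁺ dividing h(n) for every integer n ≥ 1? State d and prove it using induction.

Computing the first values: h(1) = 98 and h(2) = 1076; gcd(98, 1076) = 2, so d ≤ 2.
We prove 2 | 5·10^n + 4·12^n for all n ≥ 1 by induction on n.
When n = 1: h(1) = 98 = 2·(49), so 2 | h(1).
Inductive step: suppose the statement holds for some m ≥ 1, i.e. 2 | h(m). Then
h(m+1) − 12·h(m) = (5·10^(m+1) + 4·12^(m+1)) − 12·(5·10^m + 4·12^m) = (5)·10^m·(10 − 12) = (-10)·10^m. Since 2 | h(m) by the inductive hypothesis, 2 | 12·h(m); and 2 | -10 since -10 = 2·-5. Therefore 2 | h(m+1).
Hence, by induction on n, the claim holds for every n ≥ 1.
Therefore the largest such d is 2.

d = 2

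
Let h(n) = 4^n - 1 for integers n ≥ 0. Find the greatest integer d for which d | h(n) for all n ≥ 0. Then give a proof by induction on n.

d = 3

Computing the first values: h(0) = 0 and h(1) = 3; gcd(0, 3) = 3, so d ≤ 3.
We prove 3 | 4^n - 1 for all n ≥ 0 by induction on n.
Base case (n = 0): h(0) = 0 = 3·(0), so 3 | h(0).
Inductive step: assume the claim holds for n = j, i.e. 3 | h(j). Then
h(j+1) = 4^(j+1) - 1 = 4·(4^j - 1) + 3 = 4·h(j) + 3. The first term is divisible by 3 by the inductive hypothesis, and 3 is divisible by 3. Hence 3 | h(j+1).
By induction, the statement is established for all n ≥ 0.
Therefore the largest such d is 3.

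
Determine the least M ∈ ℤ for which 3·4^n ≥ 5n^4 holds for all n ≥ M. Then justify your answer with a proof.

At n = 5: 3072 < 3125, so the inequality fails and M ≥ 6. We prove 3·4^n ≥ 5n^4 for all n ≥ 6.
Base case (n = 6): 3·4^n = 12288 and 5n^4 = 6480, so 12288 ≥ 6480.
Inductive step: assume the claim holds for n = j, so 3·4^j ≥ 5j^4.
Then 3·4^(j + 1) = 4·(3·4^j) ≥ 4·(5j^4).
Also, for j ≥ 6 we have 4·(5j^4) ≥ 5(j+1)^4, since 4 ≥ (1 + 1/j)^4 for all j ≥ 6.
Combining, 3·4^(j + 1) ≥ 5(j+1)^4.
By induction, the statement is established for all n ≥ 6.
Hence the smallest such M is 6.

M = 6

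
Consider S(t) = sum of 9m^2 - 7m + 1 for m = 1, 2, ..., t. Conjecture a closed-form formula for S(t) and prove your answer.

S(t) = t(3t^2 + t - 1)

We claim S(t) = t(3t^2 + t - 1) for all t ≥ 1.
When t = 1: S(1) = 3, and the closed form gives 3. They agree.
Suppose the result is true for t = m, so S(m) = m(3m^2 + m - 1).
Then S(m+1) = S(m) + (9m^2 + 11m + 3) = (m(3m^2 + m - 1)) + (9m^2 + 11m + 3).
Simplifying, S(m+1) = (m + 1)(3m^2 + 7m + 3) = (m+1)(3(m+1)^2 + (m+1) - 1),
which is the closed form with t = m+1.
This completes the induction.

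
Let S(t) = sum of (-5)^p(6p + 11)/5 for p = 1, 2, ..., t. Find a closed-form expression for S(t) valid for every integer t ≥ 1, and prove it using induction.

S(t) = (-5)^t(t + 2) - 2

We claim S(t) = (-5)^t(t + 2) - 2 for all t ≥ 1.
Base case (t = 1): S(1) = -17, and the closed form gives -17. They agree.
Inductive step: assume the claim holds for t = p, so S(p) = (-5)^p(p + 2) - 2.
Then S(p+1) = S(p) + ((-5)^p(-6p - 17)) = ((-5)^p(p + 2) - 2) + ((-5)^p(-6p - 17)).
Simplifying, S(p+1) = -5(-5)^p·p - 15(-5)^p - 2 = (-5)^(p+1)((p+1) + 2) - 2,
which is the closed form with t = p+1.
By the principle of mathematical induction, the result holds for all t ≥ 1.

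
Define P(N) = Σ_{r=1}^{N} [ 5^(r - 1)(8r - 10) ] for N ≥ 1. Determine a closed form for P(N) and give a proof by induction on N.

We claim P(N) = 5^N(2N - 3) + 3 for all N ≥ 1.
When N = 1: P(1) = -2, and the closed form gives -2. They agree.
Inductive step: assume the claim holds for N = r, so P(r) = 5^r(2r - 3) + 3.
Then P(r+1) = P(r) + (5^r(8r - 2)) = (5^r(2r - 3) + 3) + (5^r(8r - 2)).
Simplifying, P(r+1) = 10·5^r·r - 5·5^r + 3 = 5^(r+1)(2(r+1) - 3) + 3,
which is the closed form with N = r+1.
By induction, the statement is established for all N ≥ 1.

P(N) = 5^N(2N - 3) + 3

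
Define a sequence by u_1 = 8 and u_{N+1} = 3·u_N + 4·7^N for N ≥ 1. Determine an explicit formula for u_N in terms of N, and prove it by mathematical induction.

Computing the first terms: u_1 = 8, u_2 = 52, u_3 = 352. This suggests u_N = 3^(N - 1) + 7^N.
When N = 1: the formula gives 8 = 8 = u_1.
Suppose the result is true for N = j, so u_j = 3^(j - 1) + 7^j.
Then u_{j+1} = 3·u_j + 4·7^j = 3·(3^(j - 1) + 7^j) + 4·7^j = 3^j + 7^(j + 1) = 3^((j+1) - 1) + 7^(j+1),
which is the claimed formula at N = j+1.
Hence, by induction on N, the claim holds for every N ≥ 1.

u_N = 3^(N - 1) + 7^N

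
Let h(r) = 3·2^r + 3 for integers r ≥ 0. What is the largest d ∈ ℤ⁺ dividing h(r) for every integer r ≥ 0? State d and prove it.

d = 3

Computing the first values: h(0) = 6 and h(1) = 9; gcd(6, 9) = 3, so d ≤ 3.
We prove 3 | 3·2^r + 3 for all r ≥ 0 by induction on r.
For the base case r = 0: h(0) = 6 = 3·(2), so 3 | h(0).
Inductive step: suppose the statement holds for some p ≥ 0, i.e. 3 | h(p). Then
h(p+1) = 3·2^(p+1) + 3 = 2·(3·2^p + 3) - 3 = 2·h(p) - 3. The first term is divisible by 3 by the inductive hypothesis, and -3 is divisible by 3. Hence 3 | h(p+1).
By the principle of mathematical induction, the result holds for all r ≥ 0.
Therefore the largest such d is 3.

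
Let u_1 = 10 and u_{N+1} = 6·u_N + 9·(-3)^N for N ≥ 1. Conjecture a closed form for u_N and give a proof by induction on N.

u_N = -(-3)^N + 7·6^(N - 1)

Computing the first terms: u_1 = 10, u_2 = 33, u_3 = 279. This suggests u_N = -(-3)^N + 7·6^(N - 1).
Base case (N = 1): the formula gives 10 = 10 = u_1.
Suppose the result is true for N = i, so u_i = -(-3)^i + 7·6^(i - 1).
Then u_{i+1} = 6·u_i + 9·(-3)^i = 6·(-(-3)^i + 7·6^(i - 1)) + 9·(-3)^i = -(-3)^(i + 1) + 7·6^i = -(-3)^(i+1) + 7·6^((i+1) - 1),
which is the claimed formula at N = i+1.
Hence, by induction on N, the claim holds for every N ≥ 1.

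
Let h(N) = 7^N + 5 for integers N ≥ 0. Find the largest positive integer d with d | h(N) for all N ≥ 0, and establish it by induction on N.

d = 6

Computing the first values: h(0) = 6 and h(1) = 12; gcd(6, 12) = 6, so d ≤ 6.
We prove 6 | 7^N + 5 for all N ≥ 0 by induction on N.
Base case (N = 0): h(0) = 6 = 6·(1), so 6 | h(0).
Inductive step: assume the claim holds for N = p, i.e. 6 | h(p). Then
h(p+1) = 7^(p+1) + 5 = 7·(7^p + 5) - 30 = 7·h(p) - 30. The first term is divisible by 6 by the inductive hypothesis, and -30 is divisible by 6. Hence 6 | h(p+1).
By the principle of mathematical induction, the result holds for all N ≥ 0.
Therefore the largest such d is 6.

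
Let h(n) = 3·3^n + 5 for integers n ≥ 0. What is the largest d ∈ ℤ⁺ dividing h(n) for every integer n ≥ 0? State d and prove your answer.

Computing the first values: h(0) = 8 and h(1) = 14; gcd(8, 14) = 2, so d ≤ 2.
We prove 2 | 3·3^n + 5 for all n ≥ 0 by induction on n.
Base step (n = 0): h(0) = 8 = 2·(4), so 2 | h(0).
Inductive step: assume the claim holds for n = i, i.e. 2 | h(i). Then
h(i+1) = 3·3^(i+1) + 5 = 3·(3·3^i + 5) - 10 = 3·h(i) - 10. The first term is divisible by 2 by the inductive hypothesis, and -10 is divisible by 2. Hence 2 | h(i+1).
By the principle of mathematical induction, the result holds for all n ≥ 0.
Therefore the largest such d is 2.

d = 2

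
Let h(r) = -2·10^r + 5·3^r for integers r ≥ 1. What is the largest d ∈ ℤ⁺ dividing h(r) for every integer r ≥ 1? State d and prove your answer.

Computing the first values: h(1) = -5 and h(2) = -155; gcd(-5, -155) = 5, so d ≤ 5.
We prove 5 | -2·10^r + 5·3^r for all r ≥ 1 by induction on r.
Base step (r = 1): h(1) = -5 = 5·(-1), so 5 | h(1).
Suppose the result is true for r = i, i.e. 5 | h(i). Then
h(i+1) − 10·h(i) = (-2·10^(i+1) + 5·3^(i+1)) − 10·(-2·10^i + 5·3^i) = (5)·3^i·(3 − 10) = (-35)·3^i. Since 5 | h(i) by the inductive hypothesis, 5 | 10·h(i); and 5 | -35 since -35 = 5·-7. Therefore 5 | h(i+1).
By induction, the statement is established for all r ≥ 1.
Therefore the largest such d is 5.

d = 5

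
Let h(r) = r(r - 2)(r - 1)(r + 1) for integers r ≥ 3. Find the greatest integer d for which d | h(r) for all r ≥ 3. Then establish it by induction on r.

Computing the first values: h(3) = 24 and h(4) = 120; gcd(24, 120) = 24, so d ≤ 24.
We prove 24 | r(r - 2)(r - 1)(r + 1) for all r ≥ 3 by induction on r.
Base case (r = 3): h(3) = 24 = 24·(1), so 24 | h(3).
Inductive step: assume the claim holds for r = k, i.e. 24 | h(k). Then
h(k+1) − h(k) = (k-1)·k·(k+1)·(k+2) − (k-2)·(k-1)·k·(k+1) = (k-1)·k·(k+1)·[(k+2) − (k-2)] = 4·(k-1)·k·(k+1). The product of 3 consecutive integers is divisible by (3)! = 6, so h(k+1) − h(k) is divisible by 4·6 = 24. By the inductive hypothesis 24 | h(k), hence 24 | h(k+1).
By the principle of mathematical induction, the result holds for all r ≥ 3.
Therefore the largest such d is 24.

d = 24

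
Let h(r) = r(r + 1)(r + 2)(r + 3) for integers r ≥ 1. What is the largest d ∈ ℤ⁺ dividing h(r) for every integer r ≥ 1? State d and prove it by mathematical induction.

d = 24

Computing the first values: h(1) = 24 and h(2) = 120; gcd(24, 120) = 24, so d ≤ 24.
We prove 24 | r(r + 1)(r + 2)(r + 3) for all r ≥ 1 by induction on r.
For the base case r = 1: h(1) = 24 = 24·(1), so 24 | h(1).
Inductive step: suppose the statement holds for some k ≥ 1, i.e. 24 | h(k). Then
h(k+1) − h(k) = (k+1)·(k+2)·(k+3)·(k+4) − k·(k+1)·(k+2)·(k+3) = (k+1)·(k+2)·(k+3)·[(k+4) − k] = 4·(k+1)·(k+2)·(k+3). The product of 3 consecutive integers is divisible by (3)! = 6, so h(k+1) − h(k) is divisible by 4·6 = 24. By the inductive hypothesis 24 | h(k), hence 24 | h(k+1).
By induction, the statement is established for all r ≥ 1.
Therefore the largest such d is 24.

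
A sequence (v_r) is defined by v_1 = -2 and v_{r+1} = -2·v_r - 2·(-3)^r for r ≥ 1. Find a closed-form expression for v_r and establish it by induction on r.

Computing the first terms: v_1 = -2, v_2 = 10, v_3 = -38. This suggests v_r = (-2)^(r + 1) + 2(-3)^r.
When r = 1: the formula gives -2 = -2 = v_1.
Inductive step: assume the claim holds for r = i, so v_i = (-2)^(i + 1) + 2(-3)^i.
Then v_{i+1} = -2·v_i - 2·(-3)^i = -2·((-2)^(i + 1) + 2(-3)^i) - 2·(-3)^i = (-2)^(i + 2) + 2(-3)^(i + 1) = (-2)^((i+1) + 1) + 2(-3)^(i+1),
which is the claimed formula at r = i+1.
Hence, by induction on r, the claim holds for every r ≥ 1.

v_r = (-2)^(r + 1) + 2(-3)^r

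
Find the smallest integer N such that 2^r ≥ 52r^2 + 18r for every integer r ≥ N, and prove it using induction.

N = 14

At r = 13: 8192 < 9022, so the inequality fails and N ≥ 14. We prove 2^r ≥ 52r^2 + 18r for all r ≥ 14.
Base step (r = 14): 2^r = 16384 and 52r^2 + 18r = 10444, so 16384 ≥ 10444.
Suppose the result is true for r = p, so 2^p ≥ 52p^2 + 18p.
Then 2^(p + 1) = 2·(2^p) ≥ 2·(52p^2 + 18p).
Also, for p ≥ 14 we have 2·(52p^2 + 18p) ≥ 52(p+1)^2 + 18(p+1), since 2·(52p^2 + 18p) − (52(p+1)^2 + 18(p+1)) = 52p^2 - 86p - 70, which is nonnegative for all p ≥ 14.
Combining, 2^(p + 1) ≥ 52(p+1)^2 + 18(p+1).
By induction, the statement is established for all r ≥ 14.
Hence the smallest such N is 14.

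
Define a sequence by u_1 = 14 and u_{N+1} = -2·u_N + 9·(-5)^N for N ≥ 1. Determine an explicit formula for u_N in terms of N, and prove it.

u_N = -(-2)^(N - 1) - 3(-5)^N

Computing the first terms: u_1 = 14, u_2 = -73, u_3 = 371. This suggests u_N = -(-2)^(N - 1) - 3(-5)^N.
When N = 1: the formula gives 14 = 14 = u_1.
Suppose the result is true for N = j, so u_j = -(-2)^(j - 1) - 3(-5)^j.
Then u_{j+1} = -2·u_j + 9·(-5)^j = -2·(-(-2)^(j - 1) - 3(-5)^j) + 9·(-5)^j = -(-2)^j - 3(-5)^(j + 1) = -(-2)^((j+1) - 1) - 3(-5)^(j+1),
which is the claimed formula at N = j+1.
This completes the induction.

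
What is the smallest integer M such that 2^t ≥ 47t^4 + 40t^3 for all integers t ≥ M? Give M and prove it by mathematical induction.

At t = 23: 8388608 < 13639207, so the inequality fails and M ≥ 24. We prove 2^t ≥ 47t^4 + 40t^3 for all t ≥ 24.
Base case (t = 24): 2^t = 16777216 and 47t^4 + 40t^3 = 16146432, so 16777216 ≥ 16146432.
Inductive step: suppose the statement holds for some k ≥ 24, so 2^k ≥ 47k^4 + 40k^3.
Then 2^(k + 1) = 2·(2^k) ≥ 2·(47k^4 + 40k^3).
Also, for k ≥ 24 we have 2·(47k^4 + 40k^3) ≥ 47(k+1)^4 + 40(k+1)^3, since 2·(47k^4 + 40k^3) − (47(k+1)^4 + 40(k+1)^3) = 47k^4 - 148k^3 - 402k^2 - 308k - 87, which is nonnegative for all k ≥ 24.
Combining, 2^(k + 1) ≥ 47(k+1)^4 + 40(k+1)^3.
By the principle of mathematical induction, the result holds for all t ≥ 24.
Hence the smallest such M is 24.

M = 24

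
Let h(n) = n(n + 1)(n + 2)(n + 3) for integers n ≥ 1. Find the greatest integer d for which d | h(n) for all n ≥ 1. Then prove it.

d = 24

Computing the first values: h(1) = 24 and h(2) = 120; gcd(24, 120) = 24, so d ≤ 24.
We prove 24 | n(n + 1)(n + 2)(n + 3) for all n ≥ 1 by induction on n.
Base step (n = 1): h(1) = 24 = 24·(1), so 24 | h(1).
Inductive step: suppose the statement holds for some i ≥ 1, i.e. 24 | h(i). Then
h(i+1) − h(i) = (i+1)·(i+2)·(i+3)·(i+4) − i·(i+1)·(i+2)·(i+3) = (i+1)·(i+2)·(i+3)·[(i+4) − i] = 4·(i+1)·(i+2)·(i+3). The product of 3 consecutive integers is divisible by (3)! = 6, so h(i+1) − h(i) is divisible by 4·6 = 24. By the inductive hypothesis 24 | h(i), hence 24 | h(i+1).
By the principle of mathematical induction, the result holds for all n ≥ 1.
Therefore the largest such d is 24.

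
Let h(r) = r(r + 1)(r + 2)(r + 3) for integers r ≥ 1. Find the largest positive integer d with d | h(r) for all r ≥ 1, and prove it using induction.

d = 24

Computing the first values: h(1) = 24 and h(2) = 120; gcd(24, 120) = 24, so d ≤ 24.
We prove 24 | r(r + 1)(r + 2)(r + 3) for all r ≥ 1 by induction on r.
When r = 1: h(1) = 24 = 24·(1), so 24 | h(1).
Inductive step: suppose the statement holds for some p ≥ 1, i.e. 24 | h(p). Then
h(p+1) − h(p) = (p+1)·(p+2)·(p+3)·(p+4) − p·(p+1)·(p+2)·(p+3) = (p+1)·(p+2)·(p+3)·[(p+4) − p] = 4·(p+1)·(p+2)·(p+3). The product of 3 consecutive integers is divisible by (3)! = 6, so h(p+1) − h(p) is divisible by 4·6 = 24. By the inductive hypothesis 24 | h(p), hence 24 | h(p+1).
This completes the induction.
Therefore the largest such d is 24.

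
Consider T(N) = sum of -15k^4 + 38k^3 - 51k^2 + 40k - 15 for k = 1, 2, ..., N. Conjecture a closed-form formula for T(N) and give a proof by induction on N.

We claim T(N) = -N(3N^4 - 2N^3 + 3N^2 - 4N + 3) for all N ≥ 1.
Base case (N = 1): T(1) = -3, and the closed form gives -3. They agree.
Inductive step: suppose the statement holds for some k ≥ 1, so T(k) = k(-3k^4 + 2k^3 - 3k^2 + 4k - 3).
Then T(k+1) = T(k) + (-15k^4 - 22k^3 - 27k^2 - 8k - 3) = (k(-3k^4 + 2k^3 - 3k^2 + 4k - 3)) + (-15k^4 - 22k^3 - 27k^2 - 8k - 3).
Simplifying, T(k+1) = -(k + 1)(3k^4 + 10k^3 + 15k^2 + 8k + 3) = -(k+1)(3(k+1)^4 - 2(k+1)^3 + 3(k+1)^2 - 4(k+1) + 3),
which is the closed form with N = k+1.
By induction, the statement is established for all N ≥ 1.

T(N) = -N(3N^4 - 2N^3 + 3N^2 - 4N + 3)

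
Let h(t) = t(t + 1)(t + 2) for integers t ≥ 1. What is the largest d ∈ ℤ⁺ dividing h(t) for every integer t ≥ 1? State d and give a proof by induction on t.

Computing the first values: h(1) = 6 and h(2) = 24; gcd(6, 24) = 6, so d ≤ 6.
We prove 6 | t(t + 1)(t + 2) for all t ≥ 1 by induction on t.
Base step (t = 1): h(1) = 6 = 6·(1), so 6 | h(1).
Suppose the result is true for t = i, i.e. 6 | h(i). Then
h(i+1) − h(i) = (i+1)·(i+2)·(i+3) − i·(i+1)·(i+2) = (i+1)·(i+2)·[(i+3) − i] = 3·(i+1)·(i+2). The product of 2 consecutive integers is divisible by (2)! = 2, so h(i+1) − h(i) is divisible by 3·2 = 6. By the inductive hypothesis 6 | h(i), hence 6 | h(i+1).
Hence, by induction on t, the claim holds for every t ≥ 1.
Therefore the largest such d is 6.

d = 6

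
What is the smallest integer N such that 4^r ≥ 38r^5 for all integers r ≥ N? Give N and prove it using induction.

N = 12

At r = 11: 4194304 < 6119938, so the inequality fails and N ≥ 12. We prove 4^r ≥ 38r^5 for all r ≥ 12.
When r = 12: 4^r = 16777216 and 38r^5 = 9455616, so 16777216 ≥ 9455616.
Inductive step: assume the claim holds for r = j, so 4^j ≥ 38j^5.
Then 4^(j + 1) = 4·(4^j) ≥ 4·(38j^5).
Also, for j ≥ 12 we have 4·(38j^5) ≥ 38(j+1)^5, since 4 ≥ (1 + 1/j)^5 for all j ≥ 12.
Combining, 4^(j + 1) ≥ 38(j+1)^5.
This completes the induction.
Hence the smallest such N is 12.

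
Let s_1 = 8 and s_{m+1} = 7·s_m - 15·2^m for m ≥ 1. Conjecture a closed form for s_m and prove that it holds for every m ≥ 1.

s_m = 3·2^m + 2·7^(m - 1)

Computing the first terms: s_1 = 8, s_2 = 26, s_3 = 122. This suggests s_m = 3·2^m + 2·7^(m - 1).
Base case (m = 1): the formula gives 8 = 8 = s_1.
For the inductive step, assume it holds for an arbitrary k ≥ 1, so s_k = 3·2^k + 2·7^(k - 1).
Then s_{k+1} = 7·s_k - 15·2^k = 7·(3·2^k + 2·7^(k - 1)) - 15·2^k = 3·2^(k + 1) + 2·7^k = 3·2^(k+1) + 2·7^((k+1) - 1),
which is the claimed formula at m = k+1.
By induction, the statement is established for all m ≥ 1.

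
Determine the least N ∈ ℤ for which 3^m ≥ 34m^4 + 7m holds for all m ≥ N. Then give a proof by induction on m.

At m = 12: 531441 < 705108, so the inequality fails and N ≥ 13. We prove 3^m ≥ 34m^4 + 7m for all m ≥ 13.
Base step (m = 13): 3^m = 1594323 and 34m^4 + 7m = 971165, so 1594323 ≥ 971165.
Suppose the result is true for m = p, so 3^p ≥ 34p^4 + 7p.
Then 3^(p + 1) = 3·(3^p) ≥ 3·(34p^4 + 7p).
Also, for p ≥ 13 we have 3·(34p^4 + 7p) ≥ 34(p+1)^4 + 7(p+1), since 3·(34p^4 + 7p) − (34(p+1)^4 + 7(p+1)) = 68p^4 - 136p^3 - 204p^2 - 122p - 41, which is nonnegative for all p ≥ 13.
Combining, 3^(p + 1) ≥ 34(p+1)^4 + 7(p+1).
By induction, the statement is established for all m ≥ 13.
Hence the smallest such N is 13.

N = 13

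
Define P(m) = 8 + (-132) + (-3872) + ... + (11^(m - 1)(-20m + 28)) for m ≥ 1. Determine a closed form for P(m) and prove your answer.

We claim P(m) = 11^m(-2m + 3) - 3 for all m ≥ 1.
Base step (m = 1): P(1) = 8, and the closed form gives 8. They agree.
Inductive step: assume the claim holds for m = i, so P(i) = 11^i(-2i + 3) - 3.
Then P(i+1) = P(i) + (11^i(-20i + 8)) = (11^i(-2i + 3) - 3) + (11^i(-20i + 8)).
Simplifying, P(i+1) = -22·11^i·i + 11·11^i - 3 = 11^(i+1)(-2(i+1) + 3) - 3,
which is the closed form with m = i+1.
By induction, the statement is established for all m ≥ 1.

P(m) = 11^m(-2m + 3) - 3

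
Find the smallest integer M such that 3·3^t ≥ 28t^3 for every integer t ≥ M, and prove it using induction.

At t = 7: 6561 < 9604, so the inequality fails and M ≥ 8. We prove 3·3^t ≥ 28t^3 for all t ≥ 8.
Base step (t = 8): 3·3^t = 19683 and 28t^3 = 14336, so 19683 ≥ 14336.
Inductive step: assume the claim holds for t = i, so 3·3^i ≥ 28i^3.
Then 3·3^(i + 1) = 3·(3·3^i) ≥ 3·(28i^3).
Also, for i ≥ 8 we have 3·(28i^3) ≥ 28(i+1)^3, since 3 ≥ (1 + 1/i)^3 for all i ≥ 8.
Combining, 3·3^(i + 1) ≥ 28(i+1)^3.
Hence, by induction on t, the claim holds for every t ≥ 8.
Hence the smallest such M is 8.

M = 8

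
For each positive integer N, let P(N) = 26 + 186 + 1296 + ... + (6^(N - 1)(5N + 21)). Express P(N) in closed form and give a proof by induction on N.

We claim P(N) = 6^N(N + 4) - 4 for all N ≥ 1.
Base case (N = 1): P(1) = 26, and the closed form gives 26. They agree.
For the inductive step, assume it holds for an arbitrary k ≥ 1, so P(k) = 6^k(k + 4) - 4.
Then P(k+1) = P(k) + (6^k(5k + 26)) = (6^k(k + 4) - 4) + (6^k(5k + 26)).
Simplifying, P(k+1) = 6·6^k·k + 30·6^k - 4 = 6^(k+1)((k+1) + 4) - 4,
which is the closed form with N = k+1.
This completes the induction.

P(N) = 6^N(N + 4) - 4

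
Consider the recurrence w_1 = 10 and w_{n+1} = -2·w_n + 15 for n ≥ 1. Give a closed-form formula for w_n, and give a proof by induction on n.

w_n = 5(-2)^(n - 1) + 5

Computing the first terms: w_1 = 10, w_2 = -5, w_3 = 25. This suggests w_n = 5(-2)^(n - 1) + 5.
Base case (n = 1): the formula gives 10 = 10 = w_1.
Suppose the result is true for n = r, so w_r = 5(-2)^(r - 1) + 5.
Then w_{r+1} = -2·w_r + 15 = -2·(5(-2)^(r - 1) + 5) + 15 = 5(-2)^r + 5 = 5(-2)^((r+1) - 1) + 5,
which is the claimed formula at n = r+1.
By induction, the statement is established for all n ≥ 1.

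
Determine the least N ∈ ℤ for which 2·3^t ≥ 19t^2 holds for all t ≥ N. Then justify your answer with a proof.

N = 5

At t = 4: 162 < 304, so the inequality fails and N ≥ 5. We prove 2·3^t ≥ 19t^2 for all t ≥ 5.
Base case (t = 5): 2·3^t = 486 and 19t^2 = 475, so 486 ≥ 475.
Suppose the result is true for t = p, so 2·3^p ≥ 19p^2.
Then 2·3^(p + 1) = 3·(2·3^p) ≥ 3·(19p^2).
Also, for p ≥ 5 we have 3·(19p^2) ≥ 19(p+1)^2, since 3 ≥ (1 + 1/p)^2 for all p ≥ 5.
Combining, 2·3^(p + 1) ≥ 19(p+1)^2.
Hence, by induction on t, the claim holds for every t ≥ 5.
Hence the smallest such N is 5.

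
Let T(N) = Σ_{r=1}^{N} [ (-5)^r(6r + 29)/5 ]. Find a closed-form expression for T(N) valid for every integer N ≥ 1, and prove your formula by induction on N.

T(N) = (-5)^N(N + 5) - 5

We claim T(N) = (-5)^N(N + 5) - 5 for all N ≥ 1.
Base case (N = 1): T(1) = -35, and the closed form gives -35. They agree.
Suppose the result is true for N = r, so T(r) = (-5)^r(r + 5) - 5.
Then T(r+1) = T(r) + ((-5)^r(-6r - 35)) = ((-5)^r(r + 5) - 5) + ((-5)^r(-6r - 35)).
Simplifying, T(r+1) = -5(-5)^r·r - 30(-5)^r - 5 = (-5)^(r+1)((r+1) + 5) - 5,
which is the closed form with N = r+1.
By induction, the statement is established for all N ≥ 1.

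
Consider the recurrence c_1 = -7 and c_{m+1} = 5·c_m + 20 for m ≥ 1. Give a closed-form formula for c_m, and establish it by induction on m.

c_m = -2·5^(m - 1) - 5

Computing the first terms: c_1 = -7, c_2 = -15, c_3 = -55. This suggests c_m = -2·5^(m - 1) - 5.
Base step (m = 1): the formula gives -7 = -7 = c_1.
For the inductive step, assume it holds for an arbitrary j ≥ 1, so c_j = -2·5^(j - 1) - 5.
Then c_{j+1} = 5·c_j + 20 = 5·(-2·5^(j - 1) - 5) + 20 = -2·5^j - 5 = -2·5^((j+1) - 1) - 5,
which is the claimed formula at m = j+1.
Hence, by induction on m, the claim holds for every m ≥ 1.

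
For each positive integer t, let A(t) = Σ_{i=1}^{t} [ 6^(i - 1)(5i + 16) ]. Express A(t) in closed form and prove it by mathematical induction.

A(t) = 6^t(t + 3) - 3

We claim A(t) = 6^t(t + 3) - 3 for all t ≥ 1.
When t = 1: A(1) = 21, and the closed form gives 21. They agree.
Suppose the result is true for t = i, so A(i) = 6^i(i + 3) - 3.
Then A(i+1) = A(i) + (6^i(5i + 21)) = (6^i(i + 3) - 3) + (6^i(5i + 21)).
Simplifying, A(i+1) = 6·6^i·i + 24·6^i - 3 = 6^(i+1)((i+1) + 3) - 3,
which is the closed form with t = i+1.
By the principle of mathematical induction, the result holds for all t ≥ 1.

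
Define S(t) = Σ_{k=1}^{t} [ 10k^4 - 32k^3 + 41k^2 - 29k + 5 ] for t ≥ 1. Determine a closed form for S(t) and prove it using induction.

We claim S(t) = t(2t^4 - 3t^3 + t^2 - 2t - 3) for all t ≥ 1.
When t = 1: S(1) = -5, and the closed form gives -5. They agree.
Inductive step: suppose the statement holds for some k ≥ 1, so S(k) = k(2k^4 - 3k^3 + k^2 - 2k - 3).
Then S(k+1) = S(k) + (10k^4 + 8k^3 + 5k^2 - 3k - 5) = (k(2k^4 - 3k^3 + k^2 - 2k - 3)) + (10k^4 + 8k^3 + 5k^2 - 3k - 5).
Simplifying, S(k+1) = (k + 1)(2k^4 + 5k^3 + 4k^2 - k - 5) = (k+1)(2(k+1)^4 - 3(k+1)^3 + (k+1)^2 - 2(k+1) - 3),
which is the closed form with t = k+1.
Hence, by induction on t, the claim holds for every t ≥ 1.

S(t) = t(2t^4 - 3t^3 + t^2 - 2t - 3)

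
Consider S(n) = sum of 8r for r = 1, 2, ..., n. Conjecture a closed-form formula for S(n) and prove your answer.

S(n) = 4n(n + 1)

We claim S(n) = 4n(n + 1) for all n ≥ 1.
For the base case n = 1: S(1) = 8, and the closed form gives 8. They agree.
Inductive step: assume the claim holds for n = r, so S(r) = 4r(r + 1).
Then S(r+1) = S(r) + (8r + 8) = (4r(r + 1)) + (8r + 8).
Simplifying, S(r+1) = 4(r + 1)(r + 2) = 4(r+1)((r+1) + 1),
which is the closed form with n = r+1.
By the principle of mathematical induction, the result holds for all n ≥ 1.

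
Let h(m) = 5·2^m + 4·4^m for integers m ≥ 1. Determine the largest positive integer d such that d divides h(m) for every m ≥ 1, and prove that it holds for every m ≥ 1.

Computing the first values: h(1) = 26 and h(2) = 84; gcd(26, 84) = 2, so d ≤ 2.
We prove 2 | 5·2^m + 4·4^m for all m ≥ 1 by induction on m.
For the base case m = 1: h(1) = 26 = 2·(13), so 2 | h(1).
Suppose the result is true for m = p, i.e. 2 | h(p). Then
h(p+1) − 4·h(p) = (5·2^(p+1) + 4·4^(p+1)) − 4·(5·2^p + 4·4^p) = (5)·2^p·(2 − 4) = (-10)·2^p. Since 2 | h(p) by the inductive hypothesis, 2 | 4·h(p); and 2 | -10 since -10 = 2·-5. Therefore 2 | h(p+1).
By induction, the statement is established for all m ≥ 1.
Therefore the largest such d is 2.

d = 2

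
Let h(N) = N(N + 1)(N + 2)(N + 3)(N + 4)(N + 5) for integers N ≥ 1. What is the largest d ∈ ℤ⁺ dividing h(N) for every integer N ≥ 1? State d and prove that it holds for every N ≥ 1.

d = 720

Computing the first values: h(1) = 720 and h(2) = 5040; gcd(720, 5040) = 720, so d ≤ 720.
We prove 720 | N(N + 1)(N + 2)(N + 3)(N + 4)(N + 5) for all N ≥ 1 by induction on N.
For the base case N = 1: h(1) = 720 = 720·(1), so 720 | h(1).
Inductive step: assume the claim holds for N = i, i.e. 720 | h(i). Then
h(i+1) − h(i) = (i+1)·(i+2)·(i+3)·(i+4)·(i+5)·(i+6) − i·(i+1)·(i+2)·(i+3)·(i+4)·(i+5) = (i+1)·(i+2)·(i+3)·(i+4)·(i+5)·[(i+6) − i] = 6·(i+1)·(i+2)·(i+3)·(i+4)·(i+5). The product of 5 consecutive integers is divisible by (5)! = 120, so h(i+1) − h(i) is divisible by 6·120 = 720. By the inductive hypothesis 720 | h(i), hence 720 | h(i+1).
By the principle of mathematical induction, the result holds for all N ≥ 1.
Therefore the largest such d is 720.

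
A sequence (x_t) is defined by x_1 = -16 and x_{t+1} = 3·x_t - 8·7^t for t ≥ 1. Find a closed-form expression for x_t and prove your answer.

Computing the first terms: x_1 = -16, x_2 = -104, x_3 = -704. This suggests x_t = -2·3^(t - 1) - 2·7^t.
When t = 1: the formula gives -16 = -16 = x_1.
Suppose the result is true for t = j, so x_j = -2·3^(j - 1) - 2·7^j.
Then x_{j+1} = 3·x_j - 8·7^j = 3·(-2·3^(j - 1) - 2·7^j) - 8·7^j = -2·3^j - 2·7^(j + 1) = -2·3^((j+1) - 1) - 2·7^(j+1),
which is the claimed formula at t = j+1.
By the principle of mathematical induction, the result holds for all t ≥ 1.

x_t = -2·3^(t - 1) - 2·7^t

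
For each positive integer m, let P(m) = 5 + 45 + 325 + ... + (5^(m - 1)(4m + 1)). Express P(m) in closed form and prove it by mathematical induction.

We claim P(m) = 5^m·m for all m ≥ 1.
Base step (m = 1): P(1) = 5, and the closed form gives 5. They agree.
Inductive step: assume the claim holds for m = i, so P(i) = 5^i·i.
Then P(i+1) = P(i) + (5^i(4i + 5)) = (5^i·i) + (5^i(4i + 5)).
Simplifying, P(i+1) = 5^(i + 1)(i + 1) = 5^(i+1)·(i+1),
which is the closed form with m = i+1.
By the principle of mathematical induction, the result holds for all m ≥ 1.

P(m) = 5^m·m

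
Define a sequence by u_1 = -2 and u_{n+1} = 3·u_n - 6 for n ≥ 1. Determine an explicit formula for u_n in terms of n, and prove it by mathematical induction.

Computing the first terms: u_1 = -2, u_2 = -12, u_3 = -42. This suggests u_n = -5·3^(n - 1) + 3.
For the base case n = 1: the formula gives -2 = -2 = u_1.
Inductive step: assume the claim holds for n = p, so u_p = -5·3^(p - 1) + 3.
Then u_{p+1} = 3·u_p - 6 = 3·(-5·3^(p - 1) + 3) - 6 = -5·3^p + 3 = -5·3^((p+1) - 1) + 3,
which is the claimed formula at n = p+1.
This completes the induction.

u_n = -5·3^(n - 1) + 3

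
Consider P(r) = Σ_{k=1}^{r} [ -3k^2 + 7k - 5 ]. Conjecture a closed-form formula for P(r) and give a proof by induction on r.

We claim P(r) = -r(r^2 - 2r + 2) for all r ≥ 1.
Base case (r = 1): P(1) = -1, and the closed form gives -1. They agree.
For the inductive step, assume it holds for an arbitrary k ≥ 1, so P(k) = k(-k^2 + 2k - 2).
Then P(k+1) = P(k) + (-3k^2 + k - 1) = (k(-k^2 + 2k - 2)) + (-3k^2 + k - 1).
Simplifying, P(k+1) = -(k + 1)(k^2 + 1) = -(k+1)((k+1)^2 - 2(k+1) + 2),
which is the closed form with r = k+1.
By the principle of mathematical induction, the result holds for all r ≥ 1.

P(r) = -r(r^2 - 2r + 2)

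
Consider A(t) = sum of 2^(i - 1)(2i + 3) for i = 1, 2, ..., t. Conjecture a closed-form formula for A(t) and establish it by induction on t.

We claim A(t) = 2^t(2t + 1) - 1 for all t ≥ 1.
Base case (t = 1): A(1) = 5, and the closed form gives 5. They agree.
Inductive step: suppose the statement holds for some i ≥ 1, so A(i) = 2^i(2i + 1) - 1.
Then A(i+1) = A(i) + (2^i(2i + 5)) = (2^i(2i + 1) - 1) + (2^i(2i + 5)).
Simplifying, A(i+1) = 4·2^i·i + 6·2^i - 1 = 2^(i+1)(2(i+1) + 1) - 1,
which is the closed form with t = i+1.
By the principle of mathematical induction, the result holds for all t ≥ 1.

A(t) = 2^t(2t + 1) - 1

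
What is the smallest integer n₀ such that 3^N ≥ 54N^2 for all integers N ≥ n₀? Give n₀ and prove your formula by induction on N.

n₀ = 8

At N = 7: 2187 < 2646, so the inequality fails and n₀ ≥ 8. We prove 3^N ≥ 54N^2 for all N ≥ 8.
For the base case N = 8: 3^N = 6561 and 54N^2 = 3456, so 6561 ≥ 3456.
Inductive step: suppose the statement holds for some i ≥ 8, so 3^i ≥ 54i^2.
Then 3^(i + 1) = 3·(3^i) ≥ 3·(54i^2).
Also, for i ≥ 8 we have 3·(54i^2) ≥ 54(i+1)^2, since 3 ≥ (1 + 1/i)^2 for all i ≥ 8.
Combining, 3^(i + 1) ≥ 54(i+1)^2.
Hence, by induction on N, the claim holds for every N ≥ 8.
Hence the smallest such n₀ is 8.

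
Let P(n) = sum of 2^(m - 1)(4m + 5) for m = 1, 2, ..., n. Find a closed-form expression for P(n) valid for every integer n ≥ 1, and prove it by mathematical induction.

We claim P(n) = 2^n(4n + 1) - 1 for all n ≥ 1.
Base step (n = 1): P(1) = 9, and the closed form gives 9. They agree.
For the inductive step, assume it holds for an arbitrary m ≥ 1, so P(m) = 2^m(4m + 1) - 1.
Then P(m+1) = P(m) + (2^m(4m + 9)) = (2^m(4m + 1) - 1) + (2^m(4m + 9)).
Simplifying, P(m+1) = 8·2^m·m + 10·2^m - 1 = 2^(m+1)(4(m+1) + 1) - 1,
which is the closed form with n = m+1.
By the principle of mathematical induction, the result holds for all n ≥ 1.

P(n) = 2^n(4n + 1) - 1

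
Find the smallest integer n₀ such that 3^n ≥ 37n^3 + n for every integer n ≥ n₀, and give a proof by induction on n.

At n = 9: 19683 < 26982, so the inequality fails and n₀ ≥ 10. We prove 3^n ≥ 37n^3 + n for all n ≥ 10.
Base case (n = 10): 3^n = 59049 and 37n^3 + n = 37010, so 59049 ≥ 37010.
For the inductive step, assume it holds for an arbitrary j ≥ 10, so 3^j ≥ 37j^3 + j.
Then 3^(j + 1) = 3·(3^j) ≥ 3·(37j^3 + j).
Also, for j ≥ 10 we have 3·(37j^3 + j) ≥ 37(j+1)^3 + (j+1), since 3·(37j^3 + j) − (37(j+1)^3 + (j+1)) = 74j^3 - 111j^2 - 109j - 38, which is nonnegative for all j ≥ 10.
Combining, 3^(j + 1) ≥ 37(j+1)^3 + (j+1).
This completes the induction.
Hence the smallest such n₀ is 10.

n₀ = 10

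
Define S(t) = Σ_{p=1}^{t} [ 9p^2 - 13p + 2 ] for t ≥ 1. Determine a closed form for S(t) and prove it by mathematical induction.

We claim S(t) = t(3t^2 - 2t - 3) for all t ≥ 1.
For the base case t = 1: S(1) = -2, and the closed form gives -2. They agree.
Suppose the result is true for t = p, so S(p) = p(3p^2 - 2p - 3).
Then S(p+1) = S(p) + (9p^2 + 5p - 2) = (p(3p^2 - 2p - 3)) + (9p^2 + 5p - 2).
Simplifying, S(p+1) = (p + 1)(3p^2 + 4p - 2) = (p+1)(3(p+1)^2 - 2(p+1) - 3),
which is the closed form with t = p+1.
By the principle of mathematical induction, the result holds for all t ≥ 1.

S(t) = t(3t^2 - 2t - 3)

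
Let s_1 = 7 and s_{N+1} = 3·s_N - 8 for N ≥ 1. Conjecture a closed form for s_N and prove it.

Computing the first terms: s_1 = 7, s_2 = 13, s_3 = 31. This suggests s_N = 3^N + 4.
Base case (N = 1): the formula gives 7 = 7 = s_1.
Suppose the result is true for N = j, so s_j = 3^j + 4.
Then s_{j+1} = 3·s_j - 8 = 3·(3^j + 4) - 8 = 3^(j + 1) + 4,
which is the claimed formula at N = j+1.
By induction, the statement is established for all N ≥ 1.

s_N = 3^N + 4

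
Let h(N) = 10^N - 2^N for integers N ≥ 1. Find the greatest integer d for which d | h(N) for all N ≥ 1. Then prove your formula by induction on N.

Computing the first values: h(1) = 8 and h(2) = 96; gcd(8, 96) = 8, so d ≤ 8.
We prove 8 | 10^N - 2^N for all N ≥ 1 by induction on N.
For the base case N = 1: h(1) = 8 = 8·(1), so 8 | h(1).
Inductive step: suppose the statement holds for some j ≥ 1, i.e. 8 | h(j). Then
10^{j+1} − 2^{j+1} = 10·10^j − 2·2^j = 10·(10^j − 2^j) + (8)·2^j. The first term is divisible by 8 by the inductive hypothesis, and the second term (8)·2^j is divisible by 8 since 8 | 8. Hence 8 | h(j+1).
By the principle of mathematical induction, the result holds for all N ≥ 1.
Therefore the largest such d is 8.

d = 8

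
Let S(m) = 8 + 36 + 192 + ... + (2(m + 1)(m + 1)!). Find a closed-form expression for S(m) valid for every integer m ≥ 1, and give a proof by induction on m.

We claim S(m) = 2(m + 2)! - 4 for all m ≥ 1.
Base case (m = 1): S(1) = 8, and the closed form gives 8. They agree.
For the inductive step, assume it holds for an arbitrary p ≥ 1, so S(p) = 2(p + 2)! - 4.
Then S(p+1) = S(p) + (2(p + 2)(p + 2)!) = (2(p + 2)! - 4) + (2(p + 2)(p + 2)!).
Simplifying, S(p+1) = 2((p+1) + 2)! - 4,
which is the closed form with m = p+1.
Hence, by induction on m, the claim holds for every m ≥ 1.

S(m) = 2(m + 2)! - 4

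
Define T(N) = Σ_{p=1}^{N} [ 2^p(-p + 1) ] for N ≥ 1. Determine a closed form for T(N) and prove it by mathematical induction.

We claim T(N) = 2·2^N(-N + 2) - 4 for all N ≥ 1.
Base step (N = 1): T(1) = 0, and the closed form gives 0. They agree.
Suppose the result is true for N = p, so T(p) = 2·2^p(-p + 2) - 4.
Then T(p+1) = T(p) + (-2^(p + 1)p) = (2·2^p(-p + 2) - 4) + (-2^(p + 1)p).
Simplifying, T(p+1) = -4·2^p·p + 4·2^p - 4 = 2·2^(p+1)(-(p+1) + 2) - 4,
which is the closed form with N = p+1.
This completes the induction.

T(N) = 2·2^N(-N + 2) - 4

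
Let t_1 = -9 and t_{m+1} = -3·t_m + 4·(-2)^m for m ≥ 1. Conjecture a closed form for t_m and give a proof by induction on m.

Computing the first terms: t_1 = -9, t_2 = 19, t_3 = -41. This suggests t_m = (-2)^(m + 2) - (-3)^(m - 1).
For the base case m = 1: the formula gives -9 = -9 = t_1.
For the inductive step, assume it holds for an arbitrary r ≥ 1, so t_r = (-2)^(r + 2) - (-3)^(r - 1).
Then t_{r+1} = -3·t_r + 4·(-2)^r = -3·((-2)^(r + 2) - (-3)^(r - 1)) + 4·(-2)^r = (-2)^(r + 3) - (-3)^r = (-2)^((r+1) + 2) - (-3)^((r+1) - 1),
which is the claimed formula at m = r+1.
By induction, the statement is established for all m ≥ 1.

t_m = (-2)^(m + 2) - (-3)^(m - 1)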